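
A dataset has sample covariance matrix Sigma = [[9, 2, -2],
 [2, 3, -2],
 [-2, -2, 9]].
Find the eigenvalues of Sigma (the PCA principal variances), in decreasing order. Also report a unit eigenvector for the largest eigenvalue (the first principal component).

Step 1 — characteristic polynomial p(λ) = det(λI - Sigma) = λ³ - tr·λ² + c_1·λ - det, where tr = trace, c_1 = sum of the principal 2×2 minors, det = det(Sigma):
  tr = 9 + 3 + 9 = 21,
  c_1 = (9·3 - (2)²) + (9·9 - (-2)²) + (3·9 - (-2)²) = 23 + 77 + 23 = 123,
  det = 9·(3·9 - (-2)²) - (2)·((2)·9 - (-2)·(-2)) + (-2)·((2)·(-2) - 3·(-2)) = 9·(23) - (2)·(14) + (-2)·(2) = 175.
  So p(λ) = λ³ - 21λ² + 123λ - 175.
Step 2 — look for an integer root (rational root theorem: any rational root is an integer divisor of 175). Testing λ = 7:
  p(7) = 343 - 1029 + 861 - 175 = 0  ✓
  Dividing out (λ - 7): p(λ) = (λ - 7)(λ² - 14λ + 25).
Step 3 — remaining eigenvalues from the quadratic λ² - 14λ + 25 = 0:
  Δ = 14² - 4·25 = 196 - 100 = 96,  λ = (14 ± √96)/2 = (14 ± 9.798)/2 ≈ 11.899 or 2.101.
  Sorted: λ_1 = 11.899,  λ_2 = 7,  λ_3 = 2.101  (check: sum = 21 = tr ✓).

Step 4 — unit eigenvector for λ_1 ≈ 11.899: v spans the null space of (Sigma - λ_1 I), whose rows are
  r_1 = (-2.899, 2, -2),  r_2 = (2, -8.899, -2),  r_3 = (-2, -2, -2.899).
  v is orthogonal to every row, so take v ∝ r_1 × r_2 = ((2)·(-2) - (-2)·(-8.899), (-2)·(2) - (-2.899)·(-2), (-2.899)·(-8.899) - (2)·(2)) ≈ (-21.798, -9.798, 21.798).
  Rescale (multiply by -1 so the first nonzero entry is positive): u = (21.798, 9.798, -21.798).
  ||u|| = √((21.798)² + (9.798)² + (-21.798)²) = √(1046.302) ≈ 32.3466,  v_1 = u/||u|| ≈ (0.6739, 0.3029, -0.6739) (||v_1|| = 1).

λ_1 = 11.899,  λ_2 = 7,  λ_3 = 2.101;  v_1 ≈ (0.6739, 0.3029, -0.6739)


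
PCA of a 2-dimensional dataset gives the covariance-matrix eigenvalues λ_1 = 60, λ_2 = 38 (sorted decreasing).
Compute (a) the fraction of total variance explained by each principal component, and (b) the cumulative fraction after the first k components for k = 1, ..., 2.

Step 1 — total variance = trace(Sigma) = Σ λ_i = 60 + 38 = 98.

Step 2 — fraction explained by component i = λ_i / Σ λ:
  PC1: 60/98 = 0.6122
  PC2: 38/98 = 0.3878

Step 3 — cumulative fraction after k components = (λ_1 + ... + λ_k) / Σ λ:
  k = 1: 60/98 = 0.6122
  k = 2: (60 + 38)/98 = 98/98 = 1

Summary (fraction, with percent):

explained: PC1 0.6122 (61.22%), PC2 0.3878 (38.78%);  cumulative: 0.6122, 1


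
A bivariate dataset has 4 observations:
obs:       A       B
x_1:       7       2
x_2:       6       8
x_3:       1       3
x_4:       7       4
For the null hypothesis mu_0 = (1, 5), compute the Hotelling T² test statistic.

Step 1 — sample mean vector:
  mean(A) = (7 + 6 + 1 + 7) / 4 = 21/4 = 5.25
  mean(B) = (2 + 8 + 3 + 4) / 4 = 17/4 = 4.25
  x̄ = (5.25, 4.25),  deviation x̄ - mu_0 = (5.25, 4.25) - (1, 5) = (4.25, -0.75).

Step 2 — sample covariance matrix, S[i,j] = (1/(n-1)) · Σ_k (x_{k,i} - mean_i) · (x_{k,j} - mean_j), divisor n-1 = 3:
  S[A,A] = ((1.75)·(1.75) + (0.75)·(0.75) + (-4.25)·(-4.25) + (1.75)·(1.75)) / 3 = 24.75/3 = 8.25
  S[A,B] = ((1.75)·(-2.25) + (0.75)·(3.75) + (-4.25)·(-1.25) + (1.75)·(-0.25)) / 3 = 3.75/3 = 1.25
  S[B,B] = ((-2.25)·(-2.25) + (3.75)·(3.75) + (-1.25)·(-1.25) + (-0.25)·(-0.25)) / 3 = 20.75/3 = 6.9167
  S = [[8.25, 1.25],
 [1.25, 6.9167]].

Step 3 — invert S. det(S) = 8.25·6.9167 - (1.25)² = 55.5.
  S^{-1} = (1/det) · [[d, -b], [-b, a]] = [[0.1246, -0.0225],
 [-0.0225, 0.1486]].

Step 4 — quadratic form (x̄ - mu_0)^T · S^{-1} · (x̄ - mu_0):
  S^{-1} · (x̄ - mu_0) = (0.5465, -0.2072),
  (x̄ - mu_0)^T · [...] = (4.25)·(0.5465) + (-0.75)·(-0.2072) = 2.4782.

Step 5 — scale by n: T² = 4 · 2.4782 = 9.9129.

T² ≈ 9.9129


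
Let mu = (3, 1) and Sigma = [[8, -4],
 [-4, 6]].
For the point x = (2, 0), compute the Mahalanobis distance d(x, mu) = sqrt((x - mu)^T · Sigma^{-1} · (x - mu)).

Step 1 — centre the observation: (x - mu) = (-1, -1).

Step 2 — invert Sigma. det(Sigma) = 8·6 - (-4)² = 32.
  Sigma^{-1} = (1/det) · [[d, -b], [-b, a]] = [[0.1875, 0.125],
 [0.125, 0.25]].

Step 3 — form the quadratic (x - mu)^T · Sigma^{-1} · (x - mu):
  Sigma^{-1} · (x - mu) = (-0.3125, -0.375).
  (x - mu)^T · [Sigma^{-1} · (x - mu)] = (-1)·(-0.3125) + (-1)·(-0.375) = 0.6875.

Step 4 — take square root: d = √(0.6875) ≈ 0.8292.

d(x, mu) = √(0.6875) ≈ 0.8292


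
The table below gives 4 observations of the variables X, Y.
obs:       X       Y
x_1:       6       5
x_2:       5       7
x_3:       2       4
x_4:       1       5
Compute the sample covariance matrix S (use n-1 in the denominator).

Step 1 — column means:
  mean(X) = (6 + 5 + 2 + 1) / 4 = 14/4 = 3.5
  mean(Y) = (5 + 7 + 4 + 5) / 4 = 21/4 = 5.25

Step 2 — sample covariance S[i,j] = (1/(n-1)) · Σ_k (x_{k,i} - mean_i) · (x_{k,j} - mean_j), with n-1 = 3.
  S[X,X] = ((2.5)·(2.5) + (1.5)·(1.5) + (-1.5)·(-1.5) + (-2.5)·(-2.5)) / 3 = 17/3 = 5.6667
  S[X,Y] = ((2.5)·(-0.25) + (1.5)·(1.75) + (-1.5)·(-1.25) + (-2.5)·(-0.25)) / 3 = 4.5/3 = 1.5
  S[Y,Y] = ((-0.25)·(-0.25) + (1.75)·(1.75) + (-1.25)·(-1.25) + (-0.25)·(-0.25)) / 3 = 4.75/3 = 1.5833

S is symmetric (S[j,i] = S[i,j]). Assembling:

S = [[5.6667, 1.5],
 [1.5, 1.5833]]


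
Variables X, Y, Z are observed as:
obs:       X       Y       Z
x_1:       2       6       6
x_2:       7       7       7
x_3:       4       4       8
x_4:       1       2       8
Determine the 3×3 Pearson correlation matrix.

Step 1 — column means:
  mean(X) = (2 + 7 + 4 + 1) / 4 = 14/4 = 3.5
  mean(Y) = (6 + 7 + 4 + 2) / 4 = 19/4 = 4.75
  mean(Z) = (6 + 7 + 8 + 8) / 4 = 29/4 = 7.25

Step 2 — sample variances and covariances s[i,j] = (1/(n-1)) · Σ_k (x_{k,i} - mean_i) · (x_{k,j} - mean_j), with n-1 = 3:
  s[X,X] = ((-1.5)·(-1.5) + (3.5)·(3.5) + (0.5)·(0.5) + (-2.5)·(-2.5)) / 3 = 21/3 = 7
  s[X,Y] = ((-1.5)·(1.25) + (3.5)·(2.25) + (0.5)·(-0.75) + (-2.5)·(-2.75)) / 3 = 12.5/3 = 4.1667
  s[X,Z] = ((-1.5)·(-1.25) + (3.5)·(-0.25) + (0.5)·(0.75) + (-2.5)·(0.75)) / 3 = -0.5/3 = -0.1667
  s[Y,Y] = ((1.25)·(1.25) + (2.25)·(2.25) + (-0.75)·(-0.75) + (-2.75)·(-2.75)) / 3 = 14.75/3 = 4.9167
  s[Y,Z] = ((1.25)·(-1.25) + (2.25)·(-0.25) + (-0.75)·(0.75) + (-2.75)·(0.75)) / 3 = -4.75/3 = -1.5833
  s[Z,Z] = ((-1.25)·(-1.25) + (-0.25)·(-0.25) + (0.75)·(0.75) + (0.75)·(0.75)) / 3 = 2.75/3 = 0.9167
  Sample standard deviations s_i = √(s[i,i]):
  s(X) = √(7) = 2.6458
  s(Y) = √(4.9167) = 2.2174
  s(Z) = √(0.9167) = 0.9574

Step 3 — r_{ij} = s_{ij} / (s_i · s_j):
  r[X,X] = 1 (diagonal).
  r[X,Y] = 4.1667 / (2.6458 · 2.2174) = 4.1667 / 5.8666 = 0.7102
  r[X,Z] = -0.1667 / (2.6458 · 0.9574) = -0.1667 / 2.5331 = -0.0658
  r[Y,Y] = 1 (diagonal).
  r[Y,Z] = -1.5833 / (2.2174 · 0.9574) = -1.5833 / 2.123 = -0.7458
  r[Z,Z] = 1 (diagonal).

R is symmetric with unit diagonal. Assembling:

R = [[1, 0.7102, -0.0658],
 [0.7102, 1, -0.7458],
 [-0.0658, -0.7458, 1]]


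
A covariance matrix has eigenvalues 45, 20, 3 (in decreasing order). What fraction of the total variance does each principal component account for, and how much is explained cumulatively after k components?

Step 1 — total variance = trace(Sigma) = Σ λ_i = 45 + 20 + 3 = 68.

Step 2 — fraction explained by component i = λ_i / Σ λ:
  PC1: 45/68 = 0.6618
  PC2: 20/68 = 0.2941
  PC3: 3/68 = 0.0441

Step 3 — cumulative fraction after k components = (λ_1 + ... + λ_k) / Σ λ:
  k = 1: 45/68 = 0.6618
  k = 2: (45 + 20)/68 = 65/68 = 0.9559
  k = 3: (45 + 20 + 3)/68 = 68/68 = 1

Summary (fraction, with percent):

explained: PC1 0.6618 (66.18%), PC2 0.2941 (29.41%), PC3 0.0441 (4.41%);  cumulative: 0.6618, 0.9559, 1


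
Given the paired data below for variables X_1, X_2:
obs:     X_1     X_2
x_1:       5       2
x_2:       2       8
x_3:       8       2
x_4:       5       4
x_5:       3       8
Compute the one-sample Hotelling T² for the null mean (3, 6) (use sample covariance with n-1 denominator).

Step 1 — sample mean vector:
  mean(X_1) = (5 + 2 + 8 + 5 + 3) / 5 = 23/5 = 4.6
  mean(X_2) = (2 + 8 + 2 + 4 + 8) / 5 = 24/5 = 4.8
  x̄ = (4.6, 4.8),  deviation x̄ - mu_0 = (4.6, 4.8) - (3, 6) = (1.6, -1.2).

Step 2 — sample covariance matrix, S[i,j] = (1/(n-1)) · Σ_k (x_{k,i} - mean_i) · (x_{k,j} - mean_j), divisor n-1 = 4:
  S[X_1,X_1] = ((0.4)·(0.4) + (-2.6)·(-2.6) + (3.4)·(3.4) + (0.4)·(0.4) + (-1.6)·(-1.6)) / 4 = 21.2/4 = 5.3
  S[X_1,X_2] = ((0.4)·(-2.8) + (-2.6)·(3.2) + (3.4)·(-2.8) + (0.4)·(-0.8) + (-1.6)·(3.2)) / 4 = -24.4/4 = -6.1
  S[X_2,X_2] = ((-2.8)·(-2.8) + (3.2)·(3.2) + (-2.8)·(-2.8) + (-0.8)·(-0.8) + (3.2)·(3.2)) / 4 = 36.8/4 = 9.2
  S = [[5.3, -6.1],
 [-6.1, 9.2]].

Step 3 — invert S. det(S) = 5.3·9.2 - (-6.1)² = 11.55.
  S^{-1} = (1/det) · [[d, -b], [-b, a]] = [[0.7965, 0.5281],
 [0.5281, 0.4589]].

Step 4 — quadratic form (x̄ - mu_0)^T · S^{-1} · (x̄ - mu_0):
  S^{-1} · (x̄ - mu_0) = (0.6407, 0.2944),
  (x̄ - mu_0)^T · [...] = (1.6)·(0.6407) + (-1.2)·(0.2944) = 0.6719.

Step 5 — scale by n: T² = 5 · 0.6719 = 3.3593.

T² ≈ 3.3593


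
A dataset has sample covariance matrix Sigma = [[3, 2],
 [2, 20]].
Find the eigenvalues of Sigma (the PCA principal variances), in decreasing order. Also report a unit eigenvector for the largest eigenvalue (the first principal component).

Step 1 — characteristic polynomial of 2×2 Sigma:
  det(Sigma - λI) = λ² - trace · λ + det = 0.
  trace = 3 + 20 = 23, det = 3·20 - (2)² = 56.
Step 2 — discriminant:
  Δ = trace² - 4·det = 529 - 224 = 305.
Step 3 — eigenvalues:
  λ = (trace ± √Δ)/2 = (23 ± 17.4642)/2,
  λ_1 = 20.2321,  λ_2 = 2.7679.

Step 4 — unit eigenvector for λ_1: solve (Sigma - λ_1 I)v = 0. First row:
  (3 - 20.2321)·v_x + (2)·v_y = 0, i.e. (-17.2321)·v_x + (2)·v_y = 0,
  so v ∝ (b, λ_1 - a) = (2, 17.2321) = u.
  ||u|| = √((2)² + (17.2321)²) = √(300.9461) ≈ 17.3478,
  v_1 = u/||u|| ≈ (0.1153, 0.9933) (||v_1|| = 1).

λ_1 = 20.2321,  λ_2 = 2.7679;  v_1 ≈ (0.1153, 0.9933)


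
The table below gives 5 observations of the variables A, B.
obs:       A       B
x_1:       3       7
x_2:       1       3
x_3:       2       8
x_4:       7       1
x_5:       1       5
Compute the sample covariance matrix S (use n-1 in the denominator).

Step 1 — column means:
  mean(A) = (3 + 1 + 2 + 7 + 1) / 5 = 14/5 = 2.8
  mean(B) = (7 + 3 + 8 + 1 + 5) / 5 = 24/5 = 4.8

Step 2 — sample covariance S[i,j] = (1/(n-1)) · Σ_k (x_{k,i} - mean_i) · (x_{k,j} - mean_j), with n-1 = 4.
  S[A,A] = ((0.2)·(0.2) + (-1.8)·(-1.8) + (-0.8)·(-0.8) + (4.2)·(4.2) + (-1.8)·(-1.8)) / 4 = 24.8/4 = 6.2
  S[A,B] = ((0.2)·(2.2) + (-1.8)·(-1.8) + (-0.8)·(3.2) + (4.2)·(-3.8) + (-1.8)·(0.2)) / 4 = -15.2/4 = -3.8
  S[B,B] = ((2.2)·(2.2) + (-1.8)·(-1.8) + (3.2)·(3.2) + (-3.8)·(-3.8) + (0.2)·(0.2)) / 4 = 32.8/4 = 8.2

S is symmetric (S[j,i] = S[i,j]). Assembling:

S = [[6.2, -3.8],
 [-3.8, 8.2]]


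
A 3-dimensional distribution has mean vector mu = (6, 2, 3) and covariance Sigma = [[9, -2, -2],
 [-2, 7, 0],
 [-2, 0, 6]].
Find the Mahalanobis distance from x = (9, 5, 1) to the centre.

Step 1 — centre the observation: (x - mu) = (3, 3, -2).

Step 2 — invert Sigma (cofactor / det for 3×3, or solve directly):
  Sigma^{-1} = [[0.1288, 0.0368, 0.0429],
 [0.0368, 0.1534, 0.0123],
 [0.0429, 0.0123, 0.181]].

Step 3 — form the quadratic (x - mu)^T · Sigma^{-1} · (x - mu):
  Sigma^{-1} · (x - mu) = (0.411, 0.546, -0.1963).
  (x - mu)^T · [Sigma^{-1} · (x - mu)] = (3)·(0.411) + (3)·(0.546) + (-2)·(-0.1963) = 3.2638.

Step 4 — take square root: d = √(3.2638) ≈ 1.8066.

d(x, mu) = √(3.2638) ≈ 1.8066


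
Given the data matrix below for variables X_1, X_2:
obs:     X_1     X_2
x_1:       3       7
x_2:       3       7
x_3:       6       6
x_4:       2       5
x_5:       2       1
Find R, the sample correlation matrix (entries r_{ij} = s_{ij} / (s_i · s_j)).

Step 1 — column means:
  mean(X_1) = (3 + 3 + 6 + 2 + 2) / 5 = 16/5 = 3.2
  mean(X_2) = (7 + 7 + 6 + 5 + 1) / 5 = 26/5 = 5.2

Step 2 — sample variances and covariances s[i,j] = (1/(n-1)) · Σ_k (x_{k,i} - mean_i) · (x_{k,j} - mean_j), with n-1 = 4:
  s[X_1,X_1] = ((-0.2)·(-0.2) + (-0.2)·(-0.2) + (2.8)·(2.8) + (-1.2)·(-1.2) + (-1.2)·(-1.2)) / 4 = 10.8/4 = 2.7
  s[X_1,X_2] = ((-0.2)·(1.8) + (-0.2)·(1.8) + (2.8)·(0.8) + (-1.2)·(-0.2) + (-1.2)·(-4.2)) / 4 = 6.8/4 = 1.7
  s[X_2,X_2] = ((1.8)·(1.8) + (1.8)·(1.8) + (0.8)·(0.8) + (-0.2)·(-0.2) + (-4.2)·(-4.2)) / 4 = 24.8/4 = 6.2
  Sample standard deviations s_i = √(s[i,i]):
  s(X_1) = √(2.7) = 1.6432
  s(X_2) = √(6.2) = 2.49

Step 3 — r_{ij} = s_{ij} / (s_i · s_j):
  r[X_1,X_1] = 1 (diagonal).
  r[X_1,X_2] = 1.7 / (1.6432 · 2.49) = 1.7 / 4.0915 = 0.4155
  r[X_2,X_2] = 1 (diagonal).

R is symmetric with unit diagonal. Assembling:

R = [[1, 0.4155],
 [0.4155, 1]]


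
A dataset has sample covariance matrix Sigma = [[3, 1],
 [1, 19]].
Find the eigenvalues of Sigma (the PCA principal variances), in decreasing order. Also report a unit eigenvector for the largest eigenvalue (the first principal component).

Step 1 — characteristic polynomial of 2×2 Sigma:
  det(Sigma - λI) = λ² - trace · λ + det = 0.
  trace = 3 + 19 = 22, det = 3·19 - (1)² = 56.
Step 2 — discriminant:
  Δ = trace² - 4·det = 484 - 224 = 260.
Step 3 — eigenvalues:
  λ = (trace ± √Δ)/2 = (22 ± 16.1245)/2,
  λ_1 = 19.0623,  λ_2 = 2.9377.

Step 4 — unit eigenvector for λ_1: solve (Sigma - λ_1 I)v = 0. First row:
  (3 - 19.0623)·v_x + (1)·v_y = 0, i.e. (-16.0623)·v_x + (1)·v_y = 0,
  so v ∝ (b, λ_1 - a) = (1, 16.0623) = u.
  ||u|| = √((1)² + (16.0623)²) = √(258.9961) ≈ 16.0934,
  v_1 = u/||u|| ≈ (0.0621, 0.9981) (||v_1|| = 1).

λ_1 = 19.0623,  λ_2 = 2.9377;  v_1 ≈ (0.0621, 0.9981)


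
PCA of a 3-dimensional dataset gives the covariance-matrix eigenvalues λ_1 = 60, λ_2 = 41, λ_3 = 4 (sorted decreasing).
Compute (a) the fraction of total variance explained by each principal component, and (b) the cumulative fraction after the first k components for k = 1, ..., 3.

Step 1 — total variance = trace(Sigma) = Σ λ_i = 60 + 41 + 4 = 105.

Step 2 — fraction explained by component i = λ_i / Σ λ:
  PC1: 60/105 = 0.5714
  PC2: 41/105 = 0.3905
  PC3: 4/105 = 0.0381

Step 3 — cumulative fraction after k components = (λ_1 + ... + λ_k) / Σ λ:
  k = 1: 60/105 = 0.5714
  k = 2: (60 + 41)/105 = 101/105 = 0.9619
  k = 3: (60 + 41 + 4)/105 = 105/105 = 1

Summary (fraction, with percent):

explained: PC1 0.5714 (57.14%), PC2 0.3905 (39.05%), PC3 0.0381 (3.81%);  cumulative: 0.5714, 0.9619, 1


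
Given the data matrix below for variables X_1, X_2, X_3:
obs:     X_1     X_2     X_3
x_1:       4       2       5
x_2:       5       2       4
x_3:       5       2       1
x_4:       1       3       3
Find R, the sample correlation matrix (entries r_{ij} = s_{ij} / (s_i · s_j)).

Step 1 — column means:
  mean(X_1) = (4 + 5 + 5 + 1) / 4 = 15/4 = 3.75
  mean(X_2) = (2 + 2 + 2 + 3) / 4 = 9/4 = 2.25
  mean(X_3) = (5 + 4 + 1 + 3) / 4 = 13/4 = 3.25

Step 2 — sample variances and covariances s[i,j] = (1/(n-1)) · Σ_k (x_{k,i} - mean_i) · (x_{k,j} - mean_j), with n-1 = 3:
  s[X_1,X_1] = ((0.25)·(0.25) + (1.25)·(1.25) + (1.25)·(1.25) + (-2.75)·(-2.75)) / 3 = 10.75/3 = 3.5833
  s[X_1,X_2] = ((0.25)·(-0.25) + (1.25)·(-0.25) + (1.25)·(-0.25) + (-2.75)·(0.75)) / 3 = -2.75/3 = -0.9167
  s[X_1,X_3] = ((0.25)·(1.75) + (1.25)·(0.75) + (1.25)·(-2.25) + (-2.75)·(-0.25)) / 3 = -0.75/3 = -0.25
  s[X_2,X_2] = ((-0.25)·(-0.25) + (-0.25)·(-0.25) + (-0.25)·(-0.25) + (0.75)·(0.75)) / 3 = 0.75/3 = 0.25
  s[X_2,X_3] = ((-0.25)·(1.75) + (-0.25)·(0.75) + (-0.25)·(-2.25) + (0.75)·(-0.25)) / 3 = -0.25/3 = -0.0833
  s[X_3,X_3] = ((1.75)·(1.75) + (0.75)·(0.75) + (-2.25)·(-2.25) + (-0.25)·(-0.25)) / 3 = 8.75/3 = 2.9167
  Sample standard deviations s_i = √(s[i,i]):
  s(X_1) = √(3.5833) = 1.893
  s(X_2) = √(0.25) = 0.5
  s(X_3) = √(2.9167) = 1.7078

Step 3 — r_{ij} = s_{ij} / (s_i · s_j):
  r[X_1,X_1] = 1 (diagonal).
  r[X_1,X_2] = -0.9167 / (1.893 · 0.5) = -0.9167 / 0.9465 = -0.9685
  r[X_1,X_3] = -0.25 / (1.893 · 1.7078) = -0.25 / 3.2329 = -0.0773
  r[X_2,X_2] = 1 (diagonal).
  r[X_2,X_3] = -0.0833 / (0.5 · 1.7078) = -0.0833 / 0.8539 = -0.0976
  r[X_3,X_3] = 1 (diagonal).

R is symmetric with unit diagonal. Assembling:

R = [[1, -0.9685, -0.0773],
 [-0.9685, 1, -0.0976],
 [-0.0773, -0.0976, 1]]


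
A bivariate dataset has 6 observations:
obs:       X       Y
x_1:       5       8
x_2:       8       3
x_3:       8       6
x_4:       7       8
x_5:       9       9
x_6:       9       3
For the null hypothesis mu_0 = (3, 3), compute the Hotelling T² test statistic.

Step 1 — sample mean vector:
  mean(X) = (5 + 8 + 8 + 7 + 9 + 9) / 6 = 46/6 = 7.6667
  mean(Y) = (8 + 3 + 6 + 8 + 9 + 3) / 6 = 37/6 = 6.1667
  x̄ = (7.6667, 6.1667),  deviation x̄ - mu_0 = (7.6667, 6.1667) - (3, 3) = (4.6667, 3.1667).

Step 2 — sample covariance matrix, S[i,j] = (1/(n-1)) · Σ_k (x_{k,i} - mean_i) · (x_{k,j} - mean_j), divisor n-1 = 5:
  S[X,X] = ((-2.6667)·(-2.6667) + (0.3333)·(0.3333) + (0.3333)·(0.3333) + (-0.6667)·(-0.6667) + (1.3333)·(1.3333) + (1.3333)·(1.3333)) / 5 = 11.3333/5 = 2.2667
  S[X,Y] = ((-2.6667)·(1.8333) + (0.3333)·(-3.1667) + (0.3333)·(-0.1667) + (-0.6667)·(1.8333) + (1.3333)·(2.8333) + (1.3333)·(-3.1667)) / 5 = -7.6667/5 = -1.5333
  S[Y,Y] = ((1.8333)·(1.8333) + (-3.1667)·(-3.1667) + (-0.1667)·(-0.1667) + (1.8333)·(1.8333) + (2.8333)·(2.8333) + (-3.1667)·(-3.1667)) / 5 = 34.8333/5 = 6.9667
  S = [[2.2667, -1.5333],
 [-1.5333, 6.9667]].

Step 3 — invert S. det(S) = 2.2667·6.9667 - (-1.5333)² = 13.44.
  S^{-1} = (1/det) · [[d, -b], [-b, a]] = [[0.5184, 0.1141],
 [0.1141, 0.1687]].

Step 4 — quadratic form (x̄ - mu_0)^T · S^{-1} · (x̄ - mu_0):
  S^{-1} · (x̄ - mu_0) = (2.7803, 1.0665),
  (x̄ - mu_0)^T · [...] = (4.6667)·(2.7803) + (3.1667)·(1.0665) = 16.3517.

Step 5 — scale by n: T² = 6 · 16.3517 = 98.1101.

T² ≈ 98.1101


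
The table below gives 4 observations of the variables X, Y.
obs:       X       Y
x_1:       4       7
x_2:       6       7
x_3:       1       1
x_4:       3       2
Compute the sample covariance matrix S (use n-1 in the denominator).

Step 1 — column means:
  mean(X) = (4 + 6 + 1 + 3) / 4 = 14/4 = 3.5
  mean(Y) = (7 + 7 + 1 + 2) / 4 = 17/4 = 4.25

Step 2 — sample covariance S[i,j] = (1/(n-1)) · Σ_k (x_{k,i} - mean_i) · (x_{k,j} - mean_j), with n-1 = 3.
  S[X,X] = ((0.5)·(0.5) + (2.5)·(2.5) + (-2.5)·(-2.5) + (-0.5)·(-0.5)) / 3 = 13/3 = 4.3333
  S[X,Y] = ((0.5)·(2.75) + (2.5)·(2.75) + (-2.5)·(-3.25) + (-0.5)·(-2.25)) / 3 = 17.5/3 = 5.8333
  S[Y,Y] = ((2.75)·(2.75) + (2.75)·(2.75) + (-3.25)·(-3.25) + (-2.25)·(-2.25)) / 3 = 30.75/3 = 10.25

S is symmetric (S[j,i] = S[i,j]). Assembling:

S = [[4.3333, 5.8333],
 [5.8333, 10.25]]


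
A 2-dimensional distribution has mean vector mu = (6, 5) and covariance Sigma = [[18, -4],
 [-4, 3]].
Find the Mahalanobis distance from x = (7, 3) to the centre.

Step 1 — centre the observation: (x - mu) = (1, -2).

Step 2 — invert Sigma. det(Sigma) = 18·3 - (-4)² = 38.
  Sigma^{-1} = (1/det) · [[d, -b], [-b, a]] = [[0.0789, 0.1053],
 [0.1053, 0.4737]].

Step 3 — form the quadratic (x - mu)^T · Sigma^{-1} · (x - mu):
  Sigma^{-1} · (x - mu) = (-0.1316, -0.8421).
  (x - mu)^T · [Sigma^{-1} · (x - mu)] = (1)·(-0.1316) + (-2)·(-0.8421) = 1.5526.

Step 4 — take square root: d = √(1.5526) ≈ 1.246.

d(x, mu) = √(1.5526) ≈ 1.246


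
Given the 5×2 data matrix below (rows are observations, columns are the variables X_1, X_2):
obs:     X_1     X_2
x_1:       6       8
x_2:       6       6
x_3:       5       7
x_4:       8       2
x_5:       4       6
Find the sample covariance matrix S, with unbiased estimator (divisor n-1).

Step 1 — column means:
  mean(X_1) = (6 + 6 + 5 + 8 + 4) / 5 = 29/5 = 5.8
  mean(X_2) = (8 + 6 + 7 + 2 + 6) / 5 = 29/5 = 5.8

Step 2 — sample covariance S[i,j] = (1/(n-1)) · Σ_k (x_{k,i} - mean_i) · (x_{k,j} - mean_j), with n-1 = 4.
  S[X_1,X_1] = ((0.2)·(0.2) + (0.2)·(0.2) + (-0.8)·(-0.8) + (2.2)·(2.2) + (-1.8)·(-1.8)) / 4 = 8.8/4 = 2.2
  S[X_1,X_2] = ((0.2)·(2.2) + (0.2)·(0.2) + (-0.8)·(1.2) + (2.2)·(-3.8) + (-1.8)·(0.2)) / 4 = -9.2/4 = -2.3
  S[X_2,X_2] = ((2.2)·(2.2) + (0.2)·(0.2) + (1.2)·(1.2) + (-3.8)·(-3.8) + (0.2)·(0.2)) / 4 = 20.8/4 = 5.2

S is symmetric (S[j,i] = S[i,j]). Assembling:

S = [[2.2, -2.3],
 [-2.3, 5.2]]


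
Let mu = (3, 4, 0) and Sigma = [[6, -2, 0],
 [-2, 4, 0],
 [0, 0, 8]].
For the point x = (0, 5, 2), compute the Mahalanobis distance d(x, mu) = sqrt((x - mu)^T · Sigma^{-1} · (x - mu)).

Step 1 — centre the observation: (x - mu) = (-3, 1, 2).

Step 2 — invert Sigma (cofactor / det for 3×3, or solve directly):
  Sigma^{-1} = [[0.2, 0.1, 0],
 [0.1, 0.3, 0],
 [0, 0, 0.125]].

Step 3 — form the quadratic (x - mu)^T · Sigma^{-1} · (x - mu):
  Sigma^{-1} · (x - mu) = (-0.5, 0, 0.25).
  (x - mu)^T · [Sigma^{-1} · (x - mu)] = (-3)·(-0.5) + (1)·(0) + (2)·(0.25) = 2.

Step 4 — take square root: d = √(2) ≈ 1.4142.

d(x, mu) = √(2) ≈ 1.4142


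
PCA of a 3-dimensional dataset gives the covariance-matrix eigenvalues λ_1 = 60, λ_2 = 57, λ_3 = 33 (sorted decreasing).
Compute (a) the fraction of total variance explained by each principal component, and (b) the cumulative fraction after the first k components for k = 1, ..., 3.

Step 1 — total variance = trace(Sigma) = Σ λ_i = 60 + 57 + 33 = 150.

Step 2 — fraction explained by component i = λ_i / Σ λ:
  PC1: 60/150 = 0.4
  PC2: 57/150 = 0.38
  PC3: 33/150 = 0.22

Step 3 — cumulative fraction after k components = (λ_1 + ... + λ_k) / Σ λ:
  k = 1: 60/150 = 0.4
  k = 2: (60 + 57)/150 = 117/150 = 0.78
  k = 3: (60 + 57 + 33)/150 = 150/150 = 1

Summary (fraction, with percent):

explained: PC1 0.4 (40%), PC2 0.38 (38%), PC3 0.22 (22%);  cumulative: 0.4, 0.78, 1


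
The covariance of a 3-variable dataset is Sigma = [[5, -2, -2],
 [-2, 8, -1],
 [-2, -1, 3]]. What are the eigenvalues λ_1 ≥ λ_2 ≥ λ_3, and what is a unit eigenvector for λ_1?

Step 1 — characteristic polynomial p(λ) = det(λI - Sigma) = λ³ - tr·λ² + c_1·λ - det, where tr = trace, c_1 = sum of the principal 2×2 minors, det = det(Sigma):
  tr = 5 + 8 + 3 = 16,
  c_1 = (5·8 - (-2)²) + (5·3 - (-2)²) + (8·3 - (-1)²) = 36 + 11 + 23 = 70,
  det = 5·(8·3 - (-1)²) - (-2)·((-2)·3 - (-1)·(-2)) + (-2)·((-2)·(-1) - 8·(-2)) = 5·(23) - (-2)·(-8) + (-2)·(18) = 63.
  So p(λ) = λ³ - 16λ² + 70λ - 63.
Step 2 — look for an integer root (rational root theorem: any rational root is an integer divisor of 63). Testing λ = 9:
  p(9) = 729 - 1296 + 630 - 63 = 0  ✓
  Dividing out (λ - 9): p(λ) = (λ - 9)(λ² - 7λ + 7).
Step 3 — remaining eigenvalues from the quadratic λ² - 7λ + 7 = 0:
  Δ = 7² - 4·7 = 49 - 28 = 21,  λ = (7 ± √21)/2 = (7 ± 4.5826)/2 ≈ 5.7913 or 1.2087.
  Sorted: λ_1 = 9,  λ_2 = 5.7913,  λ_3 = 1.2087  (check: sum = 16 = tr ✓).

Step 4 — unit eigenvector for λ_1 = 9: v spans the null space of (Sigma - λ_1 I), whose rows are
  r_1 = (-4, -2, -2),  r_2 = (-2, -1, -1),  r_3 = (-2, -1, -6).
  v is orthogonal to every row, so take v ∝ r_1 × r_3 = ((-2)·(-6) - (-2)·(-1), (-2)·(-2) - (-4)·(-6), (-4)·(-1) - (-2)·(-2)) = (10, -20, 0).
  Rescale (divide by 10): u = (1, -2, 0).
  ||u|| = √((1)² + (-2)² + (0)²) = √(5) ≈ 2.2361,  v_1 = u/||u|| ≈ (0.4472, -0.8944, 0) (||v_1|| = 1).

λ_1 = 9,  λ_2 = 5.7913,  λ_3 = 1.2087;  v_1 ≈ (0.4472, -0.8944, 0)


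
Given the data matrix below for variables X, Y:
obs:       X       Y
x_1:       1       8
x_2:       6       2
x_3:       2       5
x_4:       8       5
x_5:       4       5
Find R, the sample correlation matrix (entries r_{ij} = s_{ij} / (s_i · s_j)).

Step 1 — column means:
  mean(X) = (1 + 6 + 2 + 8 + 4) / 5 = 21/5 = 4.2
  mean(Y) = (8 + 2 + 5 + 5 + 5) / 5 = 25/5 = 5

Step 2 — sample variances and covariances s[i,j] = (1/(n-1)) · Σ_k (x_{k,i} - mean_i) · (x_{k,j} - mean_j), with n-1 = 4:
  s[X,X] = ((-3.2)·(-3.2) + (1.8)·(1.8) + (-2.2)·(-2.2) + (3.8)·(3.8) + (-0.2)·(-0.2)) / 4 = 32.8/4 = 8.2
  s[X,Y] = ((-3.2)·(3) + (1.8)·(-3) + (-2.2)·(0) + (3.8)·(0) + (-0.2)·(0)) / 4 = -15/4 = -3.75
  s[Y,Y] = ((3)·(3) + (-3)·(-3) + (0)·(0) + (0)·(0) + (0)·(0)) / 4 = 18/4 = 4.5
  Sample standard deviations s_i = √(s[i,i]):
  s(X) = √(8.2) = 2.8636
  s(Y) = √(4.5) = 2.1213

Step 3 — r_{ij} = s_{ij} / (s_i · s_j):
  r[X,X] = 1 (diagonal).
  r[X,Y] = -3.75 / (2.8636 · 2.1213) = -3.75 / 6.0745 = -0.6173
  r[Y,Y] = 1 (diagonal).

R is symmetric with unit diagonal. Assembling:

R = [[1, -0.6173],
 [-0.6173, 1]]


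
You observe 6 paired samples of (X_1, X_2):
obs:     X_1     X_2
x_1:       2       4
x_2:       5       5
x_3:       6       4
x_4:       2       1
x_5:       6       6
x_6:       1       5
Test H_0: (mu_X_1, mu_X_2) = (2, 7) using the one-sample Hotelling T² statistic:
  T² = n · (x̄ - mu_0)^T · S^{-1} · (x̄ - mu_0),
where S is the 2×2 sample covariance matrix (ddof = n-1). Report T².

Step 1 — sample mean vector:
  mean(X_1) = (2 + 5 + 6 + 2 + 6 + 1) / 6 = 22/6 = 3.6667
  mean(X_2) = (4 + 5 + 4 + 1 + 6 + 5) / 6 = 25/6 = 4.1667
  x̄ = (3.6667, 4.1667),  deviation x̄ - mu_0 = (3.6667, 4.1667) - (2, 7) = (1.6667, -2.8333).

Step 2 — sample covariance matrix, S[i,j] = (1/(n-1)) · Σ_k (x_{k,i} - mean_i) · (x_{k,j} - mean_j), divisor n-1 = 5:
  S[X_1,X_1] = ((-1.6667)·(-1.6667) + (1.3333)·(1.3333) + (2.3333)·(2.3333) + (-1.6667)·(-1.6667) + (2.3333)·(2.3333) + (-2.6667)·(-2.6667)) / 5 = 25.3333/5 = 5.0667
  S[X_1,X_2] = ((-1.6667)·(-0.1667) + (1.3333)·(0.8333) + (2.3333)·(-0.1667) + (-1.6667)·(-3.1667) + (2.3333)·(1.8333) + (-2.6667)·(0.8333)) / 5 = 8.3333/5 = 1.6667
  S[X_2,X_2] = ((-0.1667)·(-0.1667) + (0.8333)·(0.8333) + (-0.1667)·(-0.1667) + (-3.1667)·(-3.1667) + (1.8333)·(1.8333) + (0.8333)·(0.8333)) / 5 = 14.8333/5 = 2.9667
  S = [[5.0667, 1.6667],
 [1.6667, 2.9667]].

Step 3 — invert S. det(S) = 5.0667·2.9667 - (1.6667)² = 12.2533.
  S^{-1} = (1/det) · [[d, -b], [-b, a]] = [[0.2421, -0.136],
 [-0.136, 0.4135]].

Step 4 — quadratic form (x̄ - mu_0)^T · S^{-1} · (x̄ - mu_0):
  S^{-1} · (x̄ - mu_0) = (0.7889, -1.3983),
  (x̄ - mu_0)^T · [...] = (1.6667)·(0.7889) + (-2.8333)·(-1.3983) = 5.2766.

Step 5 — scale by n: T² = 6 · 5.2766 = 31.6594.

T² ≈ 31.6594


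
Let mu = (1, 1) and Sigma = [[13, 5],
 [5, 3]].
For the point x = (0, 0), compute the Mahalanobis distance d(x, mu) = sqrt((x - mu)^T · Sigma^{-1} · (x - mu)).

Step 1 — centre the observation: (x - mu) = (-1, -1).

Step 2 — invert Sigma. det(Sigma) = 13·3 - (5)² = 14.
  Sigma^{-1} = (1/det) · [[d, -b], [-b, a]] = [[0.2143, -0.3571],
 [-0.3571, 0.9286]].

Step 3 — form the quadratic (x - mu)^T · Sigma^{-1} · (x - mu):
  Sigma^{-1} · (x - mu) = (0.1429, -0.5714).
  (x - mu)^T · [Sigma^{-1} · (x - mu)] = (-1)·(0.1429) + (-1)·(-0.5714) = 0.4286.

Step 4 — take square root: d = √(0.4286) ≈ 0.6547.

d(x, mu) = √(0.4286) ≈ 0.6547


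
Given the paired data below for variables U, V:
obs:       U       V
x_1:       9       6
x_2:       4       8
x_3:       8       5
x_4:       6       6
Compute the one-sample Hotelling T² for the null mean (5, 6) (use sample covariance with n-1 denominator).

Step 1 — sample mean vector:
  mean(U) = (9 + 4 + 8 + 6) / 4 = 27/4 = 6.75
  mean(V) = (6 + 8 + 5 + 6) / 4 = 25/4 = 6.25
  x̄ = (6.75, 6.25),  deviation x̄ - mu_0 = (6.75, 6.25) - (5, 6) = (1.75, 0.25).

Step 2 — sample covariance matrix, S[i,j] = (1/(n-1)) · Σ_k (x_{k,i} - mean_i) · (x_{k,j} - mean_j), divisor n-1 = 3:
  S[U,U] = ((2.25)·(2.25) + (-2.75)·(-2.75) + (1.25)·(1.25) + (-0.75)·(-0.75)) / 3 = 14.75/3 = 4.9167
  S[U,V] = ((2.25)·(-0.25) + (-2.75)·(1.75) + (1.25)·(-1.25) + (-0.75)·(-0.25)) / 3 = -6.75/3 = -2.25
  S[V,V] = ((-0.25)·(-0.25) + (1.75)·(1.75) + (-1.25)·(-1.25) + (-0.25)·(-0.25)) / 3 = 4.75/3 = 1.5833
  S = [[4.9167, -2.25],
 [-2.25, 1.5833]].

Step 3 — invert S. det(S) = 4.9167·1.5833 - (-2.25)² = 2.7222.
  S^{-1} = (1/det) · [[d, -b], [-b, a]] = [[0.5816, 0.8265],
 [0.8265, 1.8061]].

Step 4 — quadratic form (x̄ - mu_0)^T · S^{-1} · (x̄ - mu_0):
  S^{-1} · (x̄ - mu_0) = (1.2245, 1.898),
  (x̄ - mu_0)^T · [...] = (1.75)·(1.2245) + (0.25)·(1.898) = 2.6173.

Step 5 — scale by n: T² = 4 · 2.6173 = 10.4694.

T² ≈ 10.4694


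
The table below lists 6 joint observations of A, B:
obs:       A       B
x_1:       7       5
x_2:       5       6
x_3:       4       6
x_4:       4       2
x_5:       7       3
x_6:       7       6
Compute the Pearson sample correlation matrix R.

Step 1 — column means:
  mean(A) = (7 + 5 + 4 + 4 + 7 + 7) / 6 = 34/6 = 5.6667
  mean(B) = (5 + 6 + 6 + 2 + 3 + 6) / 6 = 28/6 = 4.6667

Step 2 — sample variances and covariances s[i,j] = (1/(n-1)) · Σ_k (x_{k,i} - mean_i) · (x_{k,j} - mean_j), with n-1 = 5:
  s[A,A] = ((1.3333)·(1.3333) + (-0.6667)·(-0.6667) + (-1.6667)·(-1.6667) + (-1.6667)·(-1.6667) + (1.3333)·(1.3333) + (1.3333)·(1.3333)) / 5 = 11.3333/5 = 2.2667
  s[A,B] = ((1.3333)·(0.3333) + (-0.6667)·(1.3333) + (-1.6667)·(1.3333) + (-1.6667)·(-2.6667) + (1.3333)·(-1.6667) + (1.3333)·(1.3333)) / 5 = 1.3333/5 = 0.2667
  s[B,B] = ((0.3333)·(0.3333) + (1.3333)·(1.3333) + (1.3333)·(1.3333) + (-2.6667)·(-2.6667) + (-1.6667)·(-1.6667) + (1.3333)·(1.3333)) / 5 = 15.3333/5 = 3.0667
  Sample standard deviations s_i = √(s[i,i]):
  s(A) = √(2.2667) = 1.5055
  s(B) = √(3.0667) = 1.7512

Step 3 — r_{ij} = s_{ij} / (s_i · s_j):
  r[A,A] = 1 (diagonal).
  r[A,B] = 0.2667 / (1.5055 · 1.7512) = 0.2667 / 2.6365 = 0.1011
  r[B,B] = 1 (diagonal).

R is symmetric with unit diagonal. Assembling:

R = [[1, 0.1011],
 [0.1011, 1]]


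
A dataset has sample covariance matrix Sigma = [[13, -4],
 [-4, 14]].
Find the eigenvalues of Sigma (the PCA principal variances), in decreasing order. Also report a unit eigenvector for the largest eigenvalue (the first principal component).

Step 1 — characteristic polynomial of 2×2 Sigma:
  det(Sigma - λI) = λ² - trace · λ + det = 0.
  trace = 13 + 14 = 27, det = 13·14 - (-4)² = 166.
Step 2 — discriminant:
  Δ = trace² - 4·det = 729 - 664 = 65.
Step 3 — eigenvalues:
  λ = (trace ± √Δ)/2 = (27 ± 8.0623)/2,
  λ_1 = 17.5311,  λ_2 = 9.4689.

Step 4 — unit eigenvector for λ_1: solve (Sigma - λ_1 I)v = 0. First row:
  (13 - 17.5311)·v_x + (-4)·v_y = 0, i.e. (-4.5311)·v_x + (-4)·v_y = 0,
  so v ∝ (b, λ_1 - a) = (-4, 4.5311); multiply by -1 so the first entry is positive: u = (4, -4.5311).
  ||u|| = √((4)² + (-4.5311)²) = √(36.5311) ≈ 6.0441,
  v_1 = u/||u|| ≈ (0.6618, -0.7497) (||v_1|| = 1).

λ_1 = 17.5311,  λ_2 = 9.4689;  v_1 ≈ (0.6618, -0.7497)


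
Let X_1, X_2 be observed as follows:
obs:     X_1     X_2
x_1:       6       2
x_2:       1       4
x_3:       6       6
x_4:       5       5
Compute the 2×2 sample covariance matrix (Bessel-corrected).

Step 1 — column means:
  mean(X_1) = (6 + 1 + 6 + 5) / 4 = 18/4 = 4.5
  mean(X_2) = (2 + 4 + 6 + 5) / 4 = 17/4 = 4.25

Step 2 — sample covariance S[i,j] = (1/(n-1)) · Σ_k (x_{k,i} - mean_i) · (x_{k,j} - mean_j), with n-1 = 3.
  S[X_1,X_1] = ((1.5)·(1.5) + (-3.5)·(-3.5) + (1.5)·(1.5) + (0.5)·(0.5)) / 3 = 17/3 = 5.6667
  S[X_1,X_2] = ((1.5)·(-2.25) + (-3.5)·(-0.25) + (1.5)·(1.75) + (0.5)·(0.75)) / 3 = 0.5/3 = 0.1667
  S[X_2,X_2] = ((-2.25)·(-2.25) + (-0.25)·(-0.25) + (1.75)·(1.75) + (0.75)·(0.75)) / 3 = 8.75/3 = 2.9167

S is symmetric (S[j,i] = S[i,j]). Assembling:

S = [[5.6667, 0.1667],
 [0.1667, 2.9167]]


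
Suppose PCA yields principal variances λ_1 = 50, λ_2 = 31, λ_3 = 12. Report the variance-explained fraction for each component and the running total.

Step 1 — total variance = trace(Sigma) = Σ λ_i = 50 + 31 + 12 = 93.

Step 2 — fraction explained by component i = λ_i / Σ λ:
  PC1: 50/93 = 0.5376
  PC2: 31/93 = 0.3333
  PC3: 12/93 = 0.129

Step 3 — cumulative fraction after k components = (λ_1 + ... + λ_k) / Σ λ:
  k = 1: 50/93 = 0.5376
  k = 2: (50 + 31)/93 = 81/93 = 0.871
  k = 3: (50 + 31 + 12)/93 = 93/93 = 1

Summary (fraction, with percent):

explained: PC1 0.5376 (53.76%), PC2 0.3333 (33.33%), PC3 0.129 (12.9%);  cumulative: 0.5376, 0.871, 1


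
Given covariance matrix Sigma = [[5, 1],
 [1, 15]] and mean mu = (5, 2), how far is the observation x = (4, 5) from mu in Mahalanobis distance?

Step 1 — centre the observation: (x - mu) = (-1, 3).

Step 2 — invert Sigma. det(Sigma) = 5·15 - (1)² = 74.
  Sigma^{-1} = (1/det) · [[d, -b], [-b, a]] = [[0.2027, -0.0135],
 [-0.0135, 0.0676]].

Step 3 — form the quadratic (x - mu)^T · Sigma^{-1} · (x - mu):
  Sigma^{-1} · (x - mu) = (-0.2432, 0.2162).
  (x - mu)^T · [Sigma^{-1} · (x - mu)] = (-1)·(-0.2432) + (3)·(0.2162) = 0.8919.

Step 4 — take square root: d = √(0.8919) ≈ 0.9444.

d(x, mu) = √(0.8919) ≈ 0.9444


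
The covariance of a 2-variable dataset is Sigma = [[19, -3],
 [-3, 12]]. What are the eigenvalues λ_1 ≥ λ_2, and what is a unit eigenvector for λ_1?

Step 1 — characteristic polynomial of 2×2 Sigma:
  det(Sigma - λI) = λ² - trace · λ + det = 0.
  trace = 19 + 12 = 31, det = 19·12 - (-3)² = 219.
Step 2 — discriminant:
  Δ = trace² - 4·det = 961 - 876 = 85.
Step 3 — eigenvalues:
  λ = (trace ± √Δ)/2 = (31 ± 9.2195)/2,
  λ_1 = 20.1098,  λ_2 = 10.8902.

Step 4 — unit eigenvector for λ_1: solve (Sigma - λ_1 I)v = 0. First row:
  (19 - 20.1098)·v_x + (-3)·v_y = 0, i.e. (-1.1098)·v_x + (-3)·v_y = 0,
  so v ∝ (b, λ_1 - a) = (-3, 1.1098); multiply by -1 so the first entry is positive: u = (3, -1.1098).
  ||u|| = √((3)² + (-1.1098)²) = √(10.2316) ≈ 3.1987,
  v_1 = u/||u|| ≈ (0.9379, -0.3469) (||v_1|| = 1).

λ_1 = 20.1098,  λ_2 = 10.8902;  v_1 ≈ (0.9379, -0.3469)


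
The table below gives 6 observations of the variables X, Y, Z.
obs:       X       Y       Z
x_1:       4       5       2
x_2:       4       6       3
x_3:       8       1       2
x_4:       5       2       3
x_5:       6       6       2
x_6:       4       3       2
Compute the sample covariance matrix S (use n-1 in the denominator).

Step 1 — column means:
  mean(X) = (4 + 4 + 8 + 5 + 6 + 4) / 6 = 31/6 = 5.1667
  mean(Y) = (5 + 6 + 1 + 2 + 6 + 3) / 6 = 23/6 = 3.8333
  mean(Z) = (2 + 3 + 2 + 3 + 2 + 2) / 6 = 14/6 = 2.3333

Step 2 — sample covariance S[i,j] = (1/(n-1)) · Σ_k (x_{k,i} - mean_i) · (x_{k,j} - mean_j), with n-1 = 5.
  S[X,X] = ((-1.1667)·(-1.1667) + (-1.1667)·(-1.1667) + (2.8333)·(2.8333) + (-0.1667)·(-0.1667) + (0.8333)·(0.8333) + (-1.1667)·(-1.1667)) / 5 = 12.8333/5 = 2.5667
  S[X,Y] = ((-1.1667)·(1.1667) + (-1.1667)·(2.1667) + (2.8333)·(-2.8333) + (-0.1667)·(-1.8333) + (0.8333)·(2.1667) + (-1.1667)·(-0.8333)) / 5 = -8.8333/5 = -1.7667
  S[X,Z] = ((-1.1667)·(-0.3333) + (-1.1667)·(0.6667) + (2.8333)·(-0.3333) + (-0.1667)·(0.6667) + (0.8333)·(-0.3333) + (-1.1667)·(-0.3333)) / 5 = -1.3333/5 = -0.2667
  S[Y,Y] = ((1.1667)·(1.1667) + (2.1667)·(2.1667) + (-2.8333)·(-2.8333) + (-1.8333)·(-1.8333) + (2.1667)·(2.1667) + (-0.8333)·(-0.8333)) / 5 = 22.8333/5 = 4.5667
  S[Y,Z] = ((1.1667)·(-0.3333) + (2.1667)·(0.6667) + (-2.8333)·(-0.3333) + (-1.8333)·(0.6667) + (2.1667)·(-0.3333) + (-0.8333)·(-0.3333)) / 5 = 0.3333/5 = 0.0667
  S[Z,Z] = ((-0.3333)·(-0.3333) + (0.6667)·(0.6667) + (-0.3333)·(-0.3333) + (0.6667)·(0.6667) + (-0.3333)·(-0.3333) + (-0.3333)·(-0.3333)) / 5 = 1.3333/5 = 0.2667

S is symmetric (S[j,i] = S[i,j]). Assembling:

S = [[2.5667, -1.7667, -0.2667],
 [-1.7667, 4.5667, 0.0667],
 [-0.2667, 0.0667, 0.2667]]


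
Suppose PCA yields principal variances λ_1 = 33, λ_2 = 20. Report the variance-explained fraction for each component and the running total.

Step 1 — total variance = trace(Sigma) = Σ λ_i = 33 + 20 = 53.

Step 2 — fraction explained by component i = λ_i / Σ λ:
  PC1: 33/53 = 0.6226
  PC2: 20/53 = 0.3774

Step 3 — cumulative fraction after k components = (λ_1 + ... + λ_k) / Σ λ:
  k = 1: 33/53 = 0.6226
  k = 2: (33 + 20)/53 = 53/53 = 1

Summary (fraction, with percent):

explained: PC1 0.6226 (62.26%), PC2 0.3774 (37.74%);  cumulative: 0.6226, 1


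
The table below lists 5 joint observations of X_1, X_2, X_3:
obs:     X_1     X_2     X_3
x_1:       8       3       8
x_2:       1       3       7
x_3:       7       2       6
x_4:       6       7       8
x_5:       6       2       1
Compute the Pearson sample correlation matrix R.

Step 1 — column means:
  mean(X_1) = (8 + 1 + 7 + 6 + 6) / 5 = 28/5 = 5.6
  mean(X_2) = (3 + 3 + 2 + 7 + 2) / 5 = 17/5 = 3.4
  mean(X_3) = (8 + 7 + 6 + 8 + 1) / 5 = 30/5 = 6

Step 2 — sample variances and covariances s[i,j] = (1/(n-1)) · Σ_k (x_{k,i} - mean_i) · (x_{k,j} - mean_j), with n-1 = 4:
  s[X_1,X_1] = ((2.4)·(2.4) + (-4.6)·(-4.6) + (1.4)·(1.4) + (0.4)·(0.4) + (0.4)·(0.4)) / 4 = 29.2/4 = 7.3
  s[X_1,X_2] = ((2.4)·(-0.4) + (-4.6)·(-0.4) + (1.4)·(-1.4) + (0.4)·(3.6) + (0.4)·(-1.4)) / 4 = -0.2/4 = -0.05
  s[X_1,X_3] = ((2.4)·(2) + (-4.6)·(1) + (1.4)·(0) + (0.4)·(2) + (0.4)·(-5)) / 4 = -1/4 = -0.25
  s[X_2,X_2] = ((-0.4)·(-0.4) + (-0.4)·(-0.4) + (-1.4)·(-1.4) + (3.6)·(3.6) + (-1.4)·(-1.4)) / 4 = 17.2/4 = 4.3
  s[X_2,X_3] = ((-0.4)·(2) + (-0.4)·(1) + (-1.4)·(0) + (3.6)·(2) + (-1.4)·(-5)) / 4 = 13/4 = 3.25
  s[X_3,X_3] = ((2)·(2) + (1)·(1) + (0)·(0) + (2)·(2) + (-5)·(-5)) / 4 = 34/4 = 8.5
  Sample standard deviations s_i = √(s[i,i]):
  s(X_1) = √(7.3) = 2.7019
  s(X_2) = √(4.3) = 2.0736
  s(X_3) = √(8.5) = 2.9155

Step 3 — r_{ij} = s_{ij} / (s_i · s_j):
  r[X_1,X_1] = 1 (diagonal).
  r[X_1,X_2] = -0.05 / (2.7019 · 2.0736) = -0.05 / 5.6027 = -0.0089
  r[X_1,X_3] = -0.25 / (2.7019 · 2.9155) = -0.25 / 7.8772 = -0.0317
  r[X_2,X_2] = 1 (diagonal).
  r[X_2,X_3] = 3.25 / (2.0736 · 2.9155) = 3.25 / 6.0457 = 0.5376
  r[X_3,X_3] = 1 (diagonal).

R is symmetric with unit diagonal. Assembling:

R = [[1, -0.0089, -0.0317],
 [-0.0089, 1, 0.5376],
 [-0.0317, 0.5376, 1]]


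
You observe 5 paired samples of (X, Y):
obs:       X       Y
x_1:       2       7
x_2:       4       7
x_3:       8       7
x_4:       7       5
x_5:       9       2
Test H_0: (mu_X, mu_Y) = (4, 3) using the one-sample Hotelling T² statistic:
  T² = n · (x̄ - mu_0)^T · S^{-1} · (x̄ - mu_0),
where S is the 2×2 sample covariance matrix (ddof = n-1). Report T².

Step 1 — sample mean vector:
  mean(X) = (2 + 4 + 8 + 7 + 9) / 5 = 30/5 = 6
  mean(Y) = (7 + 7 + 7 + 5 + 2) / 5 = 28/5 = 5.6
  x̄ = (6, 5.6),  deviation x̄ - mu_0 = (6, 5.6) - (4, 3) = (2, 2.6).

Step 2 — sample covariance matrix, S[i,j] = (1/(n-1)) · Σ_k (x_{k,i} - mean_i) · (x_{k,j} - mean_j), divisor n-1 = 4:
  S[X,X] = ((-4)·(-4) + (-2)·(-2) + (2)·(2) + (1)·(1) + (3)·(3)) / 4 = 34/4 = 8.5
  S[X,Y] = ((-4)·(1.4) + (-2)·(1.4) + (2)·(1.4) + (1)·(-0.6) + (3)·(-3.6)) / 4 = -17/4 = -4.25
  S[Y,Y] = ((1.4)·(1.4) + (1.4)·(1.4) + (1.4)·(1.4) + (-0.6)·(-0.6) + (-3.6)·(-3.6)) / 4 = 19.2/4 = 4.8
  S = [[8.5, -4.25],
 [-4.25, 4.8]].

Step 3 — invert S. det(S) = 8.5·4.8 - (-4.25)² = 22.7375.
  S^{-1} = (1/det) · [[d, -b], [-b, a]] = [[0.2111, 0.1869],
 [0.1869, 0.3738]].

Step 4 — quadratic form (x̄ - mu_0)^T · S^{-1} · (x̄ - mu_0):
  S^{-1} · (x̄ - mu_0) = (0.9082, 1.3458),
  (x̄ - mu_0)^T · [...] = (2)·(0.9082) + (2.6)·(1.3458) = 5.3154.

Step 5 — scale by n: T² = 5 · 5.3154 = 26.5772.

T² ≈ 26.5772


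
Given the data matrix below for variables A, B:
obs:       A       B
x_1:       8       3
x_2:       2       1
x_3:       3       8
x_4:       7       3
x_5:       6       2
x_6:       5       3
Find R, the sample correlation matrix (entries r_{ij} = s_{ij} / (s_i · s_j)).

Step 1 — column means:
  mean(A) = (8 + 2 + 3 + 7 + 6 + 5) / 6 = 31/6 = 5.1667
  mean(B) = (3 + 1 + 8 + 3 + 2 + 3) / 6 = 20/6 = 3.3333

Step 2 — sample variances and covariances s[i,j] = (1/(n-1)) · Σ_k (x_{k,i} - mean_i) · (x_{k,j} - mean_j), with n-1 = 5:
  s[A,A] = ((2.8333)·(2.8333) + (-3.1667)·(-3.1667) + (-2.1667)·(-2.1667) + (1.8333)·(1.8333) + (0.8333)·(0.8333) + (-0.1667)·(-0.1667)) / 5 = 26.8333/5 = 5.3667
  s[A,B] = ((2.8333)·(-0.3333) + (-3.1667)·(-2.3333) + (-2.1667)·(4.6667) + (1.8333)·(-0.3333) + (0.8333)·(-1.3333) + (-0.1667)·(-0.3333)) / 5 = -5.3333/5 = -1.0667
  s[B,B] = ((-0.3333)·(-0.3333) + (-2.3333)·(-2.3333) + (4.6667)·(4.6667) + (-0.3333)·(-0.3333) + (-1.3333)·(-1.3333) + (-0.3333)·(-0.3333)) / 5 = 29.3333/5 = 5.8667
  Sample standard deviations s_i = √(s[i,i]):
  s(A) = √(5.3667) = 2.3166
  s(B) = √(5.8667) = 2.4221

Step 3 — r_{ij} = s_{ij} / (s_i · s_j):
  r[A,A] = 1 (diagonal).
  r[A,B] = -1.0667 / (2.3166 · 2.4221) = -1.0667 / 5.6111 = -0.1901
  r[B,B] = 1 (diagonal).

R is symmetric with unit diagonal. Assembling:

R = [[1, -0.1901],
 [-0.1901, 1]]
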